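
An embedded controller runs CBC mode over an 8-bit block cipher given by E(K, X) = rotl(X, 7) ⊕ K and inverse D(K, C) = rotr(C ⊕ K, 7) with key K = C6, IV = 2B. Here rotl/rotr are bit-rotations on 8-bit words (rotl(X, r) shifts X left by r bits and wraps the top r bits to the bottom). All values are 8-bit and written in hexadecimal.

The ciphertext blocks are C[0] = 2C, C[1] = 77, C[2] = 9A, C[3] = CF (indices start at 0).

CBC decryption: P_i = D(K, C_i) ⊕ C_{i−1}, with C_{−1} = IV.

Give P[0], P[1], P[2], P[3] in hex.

P[0] = FE, P[1] = 4F, P[2] = CF, P[3] = 88

P[0]: D(K, 2C) = D5; D5 ⊕ 2B = FE.
P[1]: D(K, 77) = 63; 63 ⊕ 2C = 4F.
P[2]: D(K, 9A) = B8; B8 ⊕ 77 = CF.
P[3]: D(K, CF) = 12; 12 ⊕ 9A = 88.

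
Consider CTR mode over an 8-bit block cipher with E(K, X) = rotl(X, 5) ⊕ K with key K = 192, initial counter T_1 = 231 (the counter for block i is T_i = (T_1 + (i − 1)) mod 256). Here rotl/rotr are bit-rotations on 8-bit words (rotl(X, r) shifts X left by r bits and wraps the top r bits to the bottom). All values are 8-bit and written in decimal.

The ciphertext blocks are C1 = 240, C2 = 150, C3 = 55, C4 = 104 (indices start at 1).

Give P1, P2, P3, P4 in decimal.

P1 = 204, P2 = 75, P3 = 202, P4 = 245

CTR decryption: S_i = E(K, T_i) where T_i is the counter for block i; P_i = C_i ⊕ S_i.
P1: T = 231, S = E(K, T) = 60; 240 ⊕ 60 = 204.
P2: T = 232, S = E(K, T) = 221; 150 ⊕ 221 = 75.
P3: T = 233, S = E(K, T) = 253; 55 ⊕ 253 = 202.
P4: T = 234, S = E(K, T) = 157; 104 ⊕ 157 = 245.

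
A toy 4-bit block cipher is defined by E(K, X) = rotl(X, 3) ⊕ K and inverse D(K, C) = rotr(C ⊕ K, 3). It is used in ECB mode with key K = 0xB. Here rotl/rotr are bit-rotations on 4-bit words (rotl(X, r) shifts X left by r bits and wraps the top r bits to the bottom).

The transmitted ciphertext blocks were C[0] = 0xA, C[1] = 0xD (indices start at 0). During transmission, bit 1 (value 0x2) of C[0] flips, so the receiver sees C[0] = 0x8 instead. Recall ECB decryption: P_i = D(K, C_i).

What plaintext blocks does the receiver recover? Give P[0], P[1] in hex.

Only C[0] changed, to 0x8. In ECB, a change in C_i affects only P_i. Decrypting the received ciphertext:
P[0]: D(K, 0x8) = 0x6.
P[1]: D(K, 0xD) = 0xC.
Blocks that differ from the original plaintext: P[0].

P[0] = 0x6, P[1] = 0xC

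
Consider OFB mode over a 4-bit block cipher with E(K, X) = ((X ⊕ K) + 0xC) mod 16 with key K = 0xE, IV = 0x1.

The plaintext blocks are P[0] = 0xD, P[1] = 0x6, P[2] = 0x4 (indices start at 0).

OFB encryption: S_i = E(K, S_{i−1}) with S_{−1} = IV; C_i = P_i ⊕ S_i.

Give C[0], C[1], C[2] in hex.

C[0] = 0x6, C[1] = 0x7, C[2] = 0xF

C[0]: S = E(K, 0x1) = 0xB; 0xD ⊕ 0xB = 0x6.
C[1]: S = E(K, 0xB) = 0x1; 0x6 ⊕ 0x1 = 0x7.
C[2]: S = E(K, 0x1) = 0xB; 0x4 ⊕ 0xB = 0xF.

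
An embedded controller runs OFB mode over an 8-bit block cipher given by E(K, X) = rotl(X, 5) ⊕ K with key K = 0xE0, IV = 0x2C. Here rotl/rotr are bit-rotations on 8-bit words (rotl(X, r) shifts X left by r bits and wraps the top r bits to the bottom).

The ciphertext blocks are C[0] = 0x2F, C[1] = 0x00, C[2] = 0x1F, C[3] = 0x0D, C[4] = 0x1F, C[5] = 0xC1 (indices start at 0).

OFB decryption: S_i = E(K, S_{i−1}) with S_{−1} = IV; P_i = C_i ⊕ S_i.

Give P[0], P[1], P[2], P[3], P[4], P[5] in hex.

P[0]: S = E(K, 0x2C) = 0x65; 0x2F ⊕ 0x65 = 0x4A.
P[1]: S = E(K, 0x65) = 0x4C; 0x00 ⊕ 0x4C = 0x4C.
P[2]: S = E(K, 0x4C) = 0x69; 0x1F ⊕ 0x69 = 0x76.
P[3]: S = E(K, 0x69) = 0xCD; 0x0D ⊕ 0xCD = 0xC0.
P[4]: S = E(K, 0xCD) = 0x59; 0x1F ⊕ 0x59 = 0x46.
P[5]: S = E(K, 0x59) = 0xCB; 0xC1 ⊕ 0xCB = 0x0A.

P[0] = 0x4A, P[1] = 0x4C, P[2] = 0x76, P[3] = 0xC0, P[4] = 0x46, P[5] = 0x0A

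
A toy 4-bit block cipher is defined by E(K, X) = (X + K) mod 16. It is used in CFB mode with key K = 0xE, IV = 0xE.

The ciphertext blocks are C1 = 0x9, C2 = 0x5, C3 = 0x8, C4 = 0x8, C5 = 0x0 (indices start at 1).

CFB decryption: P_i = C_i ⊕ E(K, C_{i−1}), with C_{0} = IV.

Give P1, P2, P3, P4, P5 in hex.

P1: E(K, 0xE) = 0xC; 0x9 ⊕ 0xC = 0x5.
P2: E(K, 0x9) = 0x7; 0x5 ⊕ 0x7 = 0x2.
P3: E(K, 0x5) = 0x3; 0x8 ⊕ 0x3 = 0xB.
P4: E(K, 0x8) = 0x6; 0x8 ⊕ 0x6 = 0xE.
P5: E(K, 0x8) = 0x6; 0x0 ⊕ 0x6 = 0x6.

P1 = 0x5, P2 = 0x2, P3 = 0xB, P4 = 0xE, P5 = 0x6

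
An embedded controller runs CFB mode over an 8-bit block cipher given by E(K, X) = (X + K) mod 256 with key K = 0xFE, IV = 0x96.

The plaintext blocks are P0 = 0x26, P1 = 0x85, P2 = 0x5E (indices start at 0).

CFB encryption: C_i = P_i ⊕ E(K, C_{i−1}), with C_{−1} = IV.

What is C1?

C1 = 0x35

C0: E(K, 0x96) = 0x94; 0x26 ⊕ 0x94 = 0xB2.
C1: E(K, 0xB2) = 0xB0; 0x85 ⊕ 0xB0 = 0x35.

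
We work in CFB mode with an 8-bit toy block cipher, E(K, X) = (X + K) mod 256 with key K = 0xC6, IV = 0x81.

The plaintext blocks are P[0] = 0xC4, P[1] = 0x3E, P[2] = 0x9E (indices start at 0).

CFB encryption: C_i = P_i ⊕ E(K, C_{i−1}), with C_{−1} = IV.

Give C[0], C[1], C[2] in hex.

C[0] = 0x83, C[1] = 0x77, C[2] = 0xA3

C[0]: E(K, 0x81) = 0x47; 0xC4 ⊕ 0x47 = 0x83.
C[1]: E(K, 0x83) = 0x49; 0x3E ⊕ 0x49 = 0x77.
C[2]: E(K, 0x77) = 0x3D; 0x9E ⊕ 0x3D = 0xA3.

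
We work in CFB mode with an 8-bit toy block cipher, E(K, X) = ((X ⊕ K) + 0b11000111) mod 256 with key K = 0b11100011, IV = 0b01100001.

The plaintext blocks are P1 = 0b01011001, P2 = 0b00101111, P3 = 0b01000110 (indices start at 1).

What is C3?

CFB encryption: C_i = P_i ⊕ E(K, C_{i−1}), with C_{0} = IV.
C1: E(K, 0b01100001) = 0b01001001; 0b01011001 ⊕ 0b01001001 = 0b00010000.
C2: E(K, 0b00010000) = 0b10111010; 0b00101111 ⊕ 0b10111010 = 0b10010101.
C3: E(K, 0b10010101) = 0b00111101; 0b01000110 ⊕ 0b00111101 = 0b01111011.

C3 = 0b01111011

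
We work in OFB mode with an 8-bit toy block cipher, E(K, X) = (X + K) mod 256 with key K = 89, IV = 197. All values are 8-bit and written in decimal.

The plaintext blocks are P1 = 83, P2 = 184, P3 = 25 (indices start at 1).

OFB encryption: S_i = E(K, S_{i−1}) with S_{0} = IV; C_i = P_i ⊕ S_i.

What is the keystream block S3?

C1: S = E(K, 197) = 30; 83 ⊕ 30 = 77.
C2: S = E(K, 30) = 119; 184 ⊕ 119 = 207.
C3: S = E(K, 119) = 208; 25 ⊕ 208 = 201.
So S3 = 208.

208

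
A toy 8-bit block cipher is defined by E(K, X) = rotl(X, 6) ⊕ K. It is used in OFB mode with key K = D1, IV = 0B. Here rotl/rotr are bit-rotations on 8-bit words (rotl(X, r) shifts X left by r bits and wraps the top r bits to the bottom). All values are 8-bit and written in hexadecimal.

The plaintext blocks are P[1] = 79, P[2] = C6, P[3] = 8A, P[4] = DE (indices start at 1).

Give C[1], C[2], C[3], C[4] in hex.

OFB encryption: S_i = E(K, S_{i−1}) with S_{0} = IV; C_i = P_i ⊕ S_i.
C[1]: S = E(K, 0B) = 13; 79 ⊕ 13 = 6A.
C[2]: S = E(K, 13) = 15; C6 ⊕ 15 = D3.
C[3]: S = E(K, 15) = 94; 8A ⊕ 94 = 1E.
C[4]: S = E(K, 94) = F4; DE ⊕ F4 = 2A.

C[1] = 6A, C[2] = D3, C[3] = 1E, C[4] = 2A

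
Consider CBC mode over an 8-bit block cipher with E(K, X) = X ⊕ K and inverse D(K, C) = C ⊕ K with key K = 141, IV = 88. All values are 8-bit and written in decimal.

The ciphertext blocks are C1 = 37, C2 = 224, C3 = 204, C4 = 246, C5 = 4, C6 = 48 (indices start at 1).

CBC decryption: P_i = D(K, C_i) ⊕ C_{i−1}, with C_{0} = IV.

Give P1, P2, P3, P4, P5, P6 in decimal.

P1 = 240, P2 = 72, P3 = 161, P4 = 183, P5 = 127, P6 = 185

P1: D(K, 37) = 168; 168 ⊕ 88 = 240.
P2: D(K, 224) = 109; 109 ⊕ 37 = 72.
P3: D(K, 204) = 65; 65 ⊕ 224 = 161.
P4: D(K, 246) = 123; 123 ⊕ 204 = 183.
P5: D(K, 4) = 137; 137 ⊕ 246 = 127.
P6: D(K, 48) = 189; 189 ⊕ 4 = 185.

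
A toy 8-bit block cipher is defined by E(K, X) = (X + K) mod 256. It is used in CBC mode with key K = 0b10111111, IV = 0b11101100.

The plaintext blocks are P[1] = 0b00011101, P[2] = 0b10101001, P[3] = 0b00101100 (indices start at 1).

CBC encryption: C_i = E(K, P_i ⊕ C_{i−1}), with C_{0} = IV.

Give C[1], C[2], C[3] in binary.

C[1] = 0b10110000, C[2] = 0b11011000, C[3] = 0b10110011

C[1]: P[1] ⊕ 0b11101100 = 0b11110001; E(K, 0b11110001) = 0b10110000.
C[2]: P[2] ⊕ 0b10110000 = 0b00011001; E(K, 0b00011001) = 0b11011000.
C[3]: P[3] ⊕ 0b11011000 = 0b11110100; E(K, 0b11110100) = 0b10110011.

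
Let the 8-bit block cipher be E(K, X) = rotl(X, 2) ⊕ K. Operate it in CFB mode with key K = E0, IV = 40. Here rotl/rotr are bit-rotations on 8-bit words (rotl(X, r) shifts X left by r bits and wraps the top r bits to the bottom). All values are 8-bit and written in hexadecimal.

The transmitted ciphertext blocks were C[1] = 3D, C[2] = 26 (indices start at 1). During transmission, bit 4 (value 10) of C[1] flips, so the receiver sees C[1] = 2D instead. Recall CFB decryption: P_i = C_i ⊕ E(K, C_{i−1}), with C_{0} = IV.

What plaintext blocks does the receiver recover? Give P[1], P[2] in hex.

Only C[1] changed, to 2D. In CFB, a change in C_i flips the same bit in P_i and garbles P_{i+1}. Decrypting the received ciphertext:
P[1]: E(K, 40) = E1; 2D ⊕ E1 = CC.
P[2]: E(K, 2D) = 54; 26 ⊕ 54 = 72.
Blocks that differ from the original plaintext: P[1], P[2].

P[1] = CC, P[2] = 72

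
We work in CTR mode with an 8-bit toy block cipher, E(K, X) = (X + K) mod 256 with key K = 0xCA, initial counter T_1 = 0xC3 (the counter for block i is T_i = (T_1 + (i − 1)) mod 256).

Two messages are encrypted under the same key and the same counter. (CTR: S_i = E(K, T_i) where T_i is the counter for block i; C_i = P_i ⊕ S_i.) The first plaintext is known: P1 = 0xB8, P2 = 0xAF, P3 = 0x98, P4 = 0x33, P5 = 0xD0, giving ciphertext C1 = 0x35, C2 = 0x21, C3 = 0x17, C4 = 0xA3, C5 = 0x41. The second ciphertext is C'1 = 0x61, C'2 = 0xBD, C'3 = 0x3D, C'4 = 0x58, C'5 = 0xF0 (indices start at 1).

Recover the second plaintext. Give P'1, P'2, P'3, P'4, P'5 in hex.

In CTR with a reused counter, both messages share the same keystream S_i, so C_i ⊕ C'_i = P_i ⊕ P'_i and thus P'_i = P_i ⊕ C_i ⊕ C'_i.
P'1: 0xB8 ⊕ 0x35 ⊕ 0x61 = 0xEC.
P'2: 0xAF ⊕ 0x21 ⊕ 0xBD = 0x33.
P'3: 0x98 ⊕ 0x17 ⊕ 0x3D = 0xB2.
P'4: 0x33 ⊕ 0xA3 ⊕ 0x58 = 0xC8.
P'5: 0xD0 ⊕ 0x41 ⊕ 0xF0 = 0x61.

P'1 = 0xEC, P'2 = 0x33, P'3 = 0xB2, P'4 = 0xC8, P'5 = 0x61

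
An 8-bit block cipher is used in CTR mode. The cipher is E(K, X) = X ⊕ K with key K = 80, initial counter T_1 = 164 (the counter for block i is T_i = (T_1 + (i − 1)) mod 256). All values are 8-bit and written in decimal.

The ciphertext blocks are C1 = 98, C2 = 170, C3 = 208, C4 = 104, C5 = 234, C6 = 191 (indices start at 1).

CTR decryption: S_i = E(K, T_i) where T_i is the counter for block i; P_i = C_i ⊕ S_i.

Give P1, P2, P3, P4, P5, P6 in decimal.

P1: T = 164, S = E(K, T) = 244; 98 ⊕ 244 = 150.
P2: T = 165, S = E(K, T) = 245; 170 ⊕ 245 = 95.
P3: T = 166, S = E(K, T) = 246; 208 ⊕ 246 = 38.
P4: T = 167, S = E(K, T) = 247; 104 ⊕ 247 = 159.
P5: T = 168, S = E(K, T) = 248; 234 ⊕ 248 = 18.
P6: T = 169, S = E(K, T) = 249; 191 ⊕ 249 = 70.

P1 = 150, P2 = 95, P3 = 38, P4 = 159, P5 = 18, P6 = 70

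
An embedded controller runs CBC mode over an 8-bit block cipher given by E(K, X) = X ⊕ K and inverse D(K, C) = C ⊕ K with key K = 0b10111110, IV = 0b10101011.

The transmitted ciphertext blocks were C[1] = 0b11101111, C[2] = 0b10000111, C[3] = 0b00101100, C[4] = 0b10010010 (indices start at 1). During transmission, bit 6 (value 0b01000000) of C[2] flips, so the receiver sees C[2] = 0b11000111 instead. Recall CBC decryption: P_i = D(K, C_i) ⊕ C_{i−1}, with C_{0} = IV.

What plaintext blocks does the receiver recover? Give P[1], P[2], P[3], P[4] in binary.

P[1] = 0b11111010, P[2] = 0b10010110, P[3] = 0b01010101, P[4] = 0b00000000

Only C[2] changed, to 0b11000111. In CBC, a change in C_i garbles P_i and flips the same bit in P_{i+1}. Decrypting the received ciphertext:
P[1]: D(K, 0b11101111) = 0b01010001; 0b01010001 ⊕ 0b10101011 = 0b11111010.
P[2]: D(K, 0b11000111) = 0b01111001; 0b01111001 ⊕ 0b11101111 = 0b10010110.
P[3]: D(K, 0b00101100) = 0b10010010; 0b10010010 ⊕ 0b11000111 = 0b01010101.
P[4]: D(K, 0b10010010) = 0b00101100; 0b00101100 ⊕ 0b00101100 = 0b00000000.
Blocks that differ from the original plaintext: P[2], P[3].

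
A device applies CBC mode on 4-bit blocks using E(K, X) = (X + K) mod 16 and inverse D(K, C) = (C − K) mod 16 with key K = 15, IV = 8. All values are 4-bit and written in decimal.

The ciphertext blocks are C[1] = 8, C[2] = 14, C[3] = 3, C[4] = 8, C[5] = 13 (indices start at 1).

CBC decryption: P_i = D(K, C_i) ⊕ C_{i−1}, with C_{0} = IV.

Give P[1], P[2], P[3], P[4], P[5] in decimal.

P[1] = 1, P[2] = 7, P[3] = 10, P[4] = 10, P[5] = 6

P[1]: D(K, 8) = 9; 9 ⊕ 8 = 1.
P[2]: D(K, 14) = 15; 15 ⊕ 8 = 7.
P[3]: D(K, 3) = 4; 4 ⊕ 14 = 10.
P[4]: D(K, 8) = 9; 9 ⊕ 3 = 10.
P[5]: D(K, 13) = 14; 14 ⊕ 8 = 6.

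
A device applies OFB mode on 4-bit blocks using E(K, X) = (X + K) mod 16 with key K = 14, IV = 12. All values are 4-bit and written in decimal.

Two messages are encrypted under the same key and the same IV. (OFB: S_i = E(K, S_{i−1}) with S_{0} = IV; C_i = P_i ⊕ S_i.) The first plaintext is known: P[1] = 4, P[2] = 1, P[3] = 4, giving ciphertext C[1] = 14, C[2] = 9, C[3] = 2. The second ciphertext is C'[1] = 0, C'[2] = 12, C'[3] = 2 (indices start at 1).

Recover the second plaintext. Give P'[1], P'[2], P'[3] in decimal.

P'[1] = 10, P'[2] = 4, P'[3] = 4

In OFB with a reused IV, both messages share the same keystream S_i, so C_i ⊕ C'_i = P_i ⊕ P'_i and thus P'_i = P_i ⊕ C_i ⊕ C'_i.
P'[1]: 4 ⊕ 14 ⊕ 0 = 10.
P'[2]: 1 ⊕ 9 ⊕ 12 = 4.
P'[3]: 4 ⊕ 2 ⊕ 2 = 4.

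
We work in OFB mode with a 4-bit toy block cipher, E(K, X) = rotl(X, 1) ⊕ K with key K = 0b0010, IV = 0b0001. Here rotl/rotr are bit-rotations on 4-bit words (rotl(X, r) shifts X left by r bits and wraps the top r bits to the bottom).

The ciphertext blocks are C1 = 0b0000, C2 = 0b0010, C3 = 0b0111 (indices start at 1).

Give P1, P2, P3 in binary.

P1 = 0b0000, P2 = 0b0000, P3 = 0b0001

OFB decryption: S_i = E(K, S_{i−1}) with S_{0} = IV; P_i = C_i ⊕ S_i.
P1: S = E(K, 0b0001) = 0b0000; 0b0000 ⊕ 0b0000 = 0b0000.
P2: S = E(K, 0b0000) = 0b0010; 0b0010 ⊕ 0b0010 = 0b0000.
P3: S = E(K, 0b0010) = 0b0110; 0b0111 ⊕ 0b0110 = 0b0001.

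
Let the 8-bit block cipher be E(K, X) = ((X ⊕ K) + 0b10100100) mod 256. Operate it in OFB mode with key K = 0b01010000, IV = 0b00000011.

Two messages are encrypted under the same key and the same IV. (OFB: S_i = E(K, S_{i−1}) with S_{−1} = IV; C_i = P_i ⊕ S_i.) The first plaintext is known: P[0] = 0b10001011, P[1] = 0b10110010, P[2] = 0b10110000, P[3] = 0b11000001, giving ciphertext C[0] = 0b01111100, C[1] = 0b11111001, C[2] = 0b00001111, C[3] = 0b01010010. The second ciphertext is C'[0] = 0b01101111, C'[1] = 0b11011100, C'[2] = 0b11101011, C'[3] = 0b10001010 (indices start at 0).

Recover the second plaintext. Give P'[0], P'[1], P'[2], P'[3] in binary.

In OFB with a reused IV, both messages share the same keystream S_i, so C_i ⊕ C'_i = P_i ⊕ P'_i and thus P'_i = P_i ⊕ C_i ⊕ C'_i.
P'[0]: 0b10001011 ⊕ 0b01111100 ⊕ 0b01101111 = 0b10011000.
P'[1]: 0b10110010 ⊕ 0b11111001 ⊕ 0b11011100 = 0b10010111.
P'[2]: 0b10110000 ⊕ 0b00001111 ⊕ 0b11101011 = 0b01010100.
P'[3]: 0b11000001 ⊕ 0b01010010 ⊕ 0b10001010 = 0b00011001.

P'[0] = 0b10011000, P'[1] = 0b10010111, P'[2] = 0b01010100, P'[3] = 0b00011001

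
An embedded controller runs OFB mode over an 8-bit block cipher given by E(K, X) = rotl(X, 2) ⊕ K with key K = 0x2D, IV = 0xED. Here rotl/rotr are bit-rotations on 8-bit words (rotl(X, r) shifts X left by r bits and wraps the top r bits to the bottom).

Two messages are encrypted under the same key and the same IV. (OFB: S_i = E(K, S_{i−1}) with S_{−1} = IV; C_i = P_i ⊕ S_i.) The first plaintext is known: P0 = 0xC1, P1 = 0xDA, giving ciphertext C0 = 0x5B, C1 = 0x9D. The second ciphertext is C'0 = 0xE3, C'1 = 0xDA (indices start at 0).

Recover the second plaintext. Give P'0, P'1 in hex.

P'0 = 0x79, P'1 = 0x9D

In OFB with a reused IV, both messages share the same keystream S_i, so C_i ⊕ C'_i = P_i ⊕ P'_i and thus P'_i = P_i ⊕ C_i ⊕ C'_i.
P'0: 0xC1 ⊕ 0x5B ⊕ 0xE3 = 0x79.
P'1: 0xDA ⊕ 0x9D ⊕ 0xDA = 0x9D.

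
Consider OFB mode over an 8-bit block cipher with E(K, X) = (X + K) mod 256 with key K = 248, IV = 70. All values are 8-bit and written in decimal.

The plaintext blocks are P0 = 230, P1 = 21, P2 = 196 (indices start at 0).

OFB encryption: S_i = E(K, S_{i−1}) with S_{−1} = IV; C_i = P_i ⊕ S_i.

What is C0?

C0 = 216

C0: S = E(K, 70) = 62; 230 ⊕ 62 = 216.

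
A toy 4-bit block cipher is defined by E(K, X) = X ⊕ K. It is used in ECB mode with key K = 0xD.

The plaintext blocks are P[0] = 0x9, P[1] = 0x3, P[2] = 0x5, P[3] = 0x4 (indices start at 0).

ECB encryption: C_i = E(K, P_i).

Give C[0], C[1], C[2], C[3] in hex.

C[0] = 0x4, C[1] = 0xE, C[2] = 0x8, C[3] = 0x9

C[0]: E(K, 0x9) = 0x4.
C[1]: E(K, 0x3) = 0xE.
C[2]: E(K, 0x5) = 0x8.
C[3]: E(K, 0x4) = 0x9.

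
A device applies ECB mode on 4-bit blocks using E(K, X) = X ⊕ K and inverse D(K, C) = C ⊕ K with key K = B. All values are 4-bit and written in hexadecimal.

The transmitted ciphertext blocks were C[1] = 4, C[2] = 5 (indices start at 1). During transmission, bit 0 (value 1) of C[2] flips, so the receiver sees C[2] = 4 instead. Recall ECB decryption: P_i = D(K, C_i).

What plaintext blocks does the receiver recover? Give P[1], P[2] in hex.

P[1] = F, P[2] = F

Only C[2] changed, to 4. In ECB, a change in C_i affects only P_i. Decrypting the received ciphertext:
P[1]: D(K, 4) = F.
P[2]: D(K, 4) = F.
Blocks that differ from the original plaintext: P[2].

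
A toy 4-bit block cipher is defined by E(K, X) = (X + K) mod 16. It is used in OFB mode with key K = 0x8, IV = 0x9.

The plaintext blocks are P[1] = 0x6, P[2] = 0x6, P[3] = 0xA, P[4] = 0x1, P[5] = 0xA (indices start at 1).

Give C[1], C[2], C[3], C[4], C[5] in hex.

C[1] = 0x7, C[2] = 0xF, C[3] = 0xB, C[4] = 0x8, C[5] = 0xB

OFB encryption: S_i = E(K, S_{i−1}) with S_{0} = IV; C_i = P_i ⊕ S_i.
C[1]: S = E(K, 0x9) = 0x1; 0x6 ⊕ 0x1 = 0x7.
C[2]: S = E(K, 0x1) = 0x9; 0x6 ⊕ 0x9 = 0xF.
C[3]: S = E(K, 0x9) = 0x1; 0xA ⊕ 0x1 = 0xB.
C[4]: S = E(K, 0x1) = 0x9; 0x1 ⊕ 0x9 = 0x8.
C[5]: S = E(K, 0x9) = 0x1; 0xA ⊕ 0x1 = 0xB.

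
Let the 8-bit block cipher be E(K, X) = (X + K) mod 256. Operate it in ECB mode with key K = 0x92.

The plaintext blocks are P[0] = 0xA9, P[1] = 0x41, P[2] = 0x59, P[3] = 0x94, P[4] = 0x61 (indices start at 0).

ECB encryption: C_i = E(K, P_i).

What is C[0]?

C[0] = 0x3B

C[0]: E(K, 0xA9) = 0x3B.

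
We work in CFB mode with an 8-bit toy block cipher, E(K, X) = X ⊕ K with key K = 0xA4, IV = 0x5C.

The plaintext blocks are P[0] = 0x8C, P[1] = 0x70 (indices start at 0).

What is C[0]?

C[0] = 0x74

CFB encryption: C_i = P_i ⊕ E(K, C_{i−1}), with C_{−1} = IV.
C[0]: E(K, 0x5C) = 0xF8; 0x8C ⊕ 0xF8 = 0x74.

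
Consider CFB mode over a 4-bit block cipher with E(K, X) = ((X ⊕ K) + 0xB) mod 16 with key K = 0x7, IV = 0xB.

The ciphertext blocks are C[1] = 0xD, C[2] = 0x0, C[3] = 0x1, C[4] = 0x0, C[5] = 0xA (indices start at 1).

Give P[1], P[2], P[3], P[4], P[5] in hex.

CFB decryption: P_i = C_i ⊕ E(K, C_{i−1}), with C_{0} = IV.
P[1]: E(K, 0xB) = 0x7; 0xD ⊕ 0x7 = 0xA.
P[2]: E(K, 0xD) = 0x5; 0x0 ⊕ 0x5 = 0x5.
P[3]: E(K, 0x0) = 0x2; 0x1 ⊕ 0x2 = 0x3.
P[4]: E(K, 0x1) = 0x1; 0x0 ⊕ 0x1 = 0x1.
P[5]: E(K, 0x0) = 0x2; 0xA ⊕ 0x2 = 0x8.

P[1] = 0xA, P[2] = 0x5, P[3] = 0x3, P[4] = 0x1, P[5] = 0x8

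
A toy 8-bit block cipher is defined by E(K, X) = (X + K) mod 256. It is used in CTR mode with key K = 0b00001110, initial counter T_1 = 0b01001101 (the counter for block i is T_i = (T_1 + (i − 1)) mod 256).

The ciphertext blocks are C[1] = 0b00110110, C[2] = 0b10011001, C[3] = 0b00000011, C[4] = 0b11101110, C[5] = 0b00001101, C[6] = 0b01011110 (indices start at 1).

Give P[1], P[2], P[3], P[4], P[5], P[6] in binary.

P[1] = 0b01101101, P[2] = 0b11000101, P[3] = 0b01011110, P[4] = 0b10110000, P[5] = 0b01010010, P[6] = 0b00111110

CTR decryption: S_i = E(K, T_i) where T_i is the counter for block i; P_i = C_i ⊕ S_i.
P[1]: T = 0b01001101, S = E(K, T) = 0b01011011; 0b00110110 ⊕ 0b01011011 = 0b01101101.
P[2]: T = 0b01001110, S = E(K, T) = 0b01011100; 0b10011001 ⊕ 0b01011100 = 0b11000101.
P[3]: T = 0b01001111, S = E(K, T) = 0b01011101; 0b00000011 ⊕ 0b01011101 = 0b01011110.
P[4]: T = 0b01010000, S = E(K, T) = 0b01011110; 0b11101110 ⊕ 0b01011110 = 0b10110000.
P[5]: T = 0b01010001, S = E(K, T) = 0b01011111; 0b00001101 ⊕ 0b01011111 = 0b01010010.
P[6]: T = 0b01010010, S = E(K, T) = 0b01100000; 0b01011110 ⊕ 0b01100000 = 0b00111110.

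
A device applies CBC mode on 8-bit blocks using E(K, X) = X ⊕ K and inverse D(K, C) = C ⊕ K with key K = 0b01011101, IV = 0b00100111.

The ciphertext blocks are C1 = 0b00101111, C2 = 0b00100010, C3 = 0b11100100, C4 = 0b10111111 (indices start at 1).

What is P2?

CBC decryption: P_i = D(K, C_i) ⊕ C_{i−1}, with C_{0} = IV.
P2: D(K, 0b00100010) = 0b01111111; 0b01111111 ⊕ 0b00101111 = 0b01010000.

P2 = 0b01010000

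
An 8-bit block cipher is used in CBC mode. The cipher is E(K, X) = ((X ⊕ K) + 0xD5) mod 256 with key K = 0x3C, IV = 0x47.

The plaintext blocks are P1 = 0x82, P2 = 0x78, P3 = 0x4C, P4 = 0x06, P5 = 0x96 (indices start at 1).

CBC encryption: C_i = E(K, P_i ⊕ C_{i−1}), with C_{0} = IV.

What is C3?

C3 = 0x04

C1: P1 ⊕ 0x47 = 0xC5; E(K, 0xC5) = 0xCE.
C2: P2 ⊕ 0xCE = 0xB6; E(K, 0xB6) = 0x5F.
C3: P3 ⊕ 0x5F = 0x13; E(K, 0x13) = 0x04.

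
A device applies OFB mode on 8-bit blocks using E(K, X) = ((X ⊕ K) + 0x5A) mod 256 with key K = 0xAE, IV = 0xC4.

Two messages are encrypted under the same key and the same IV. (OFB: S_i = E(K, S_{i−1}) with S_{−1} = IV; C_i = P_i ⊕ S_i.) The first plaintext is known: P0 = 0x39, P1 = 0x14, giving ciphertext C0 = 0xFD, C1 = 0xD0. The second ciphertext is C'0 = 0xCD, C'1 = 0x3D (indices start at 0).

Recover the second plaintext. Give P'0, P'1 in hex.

P'0 = 0x09, P'1 = 0xF9

In OFB with a reused IV, both messages share the same keystream S_i, so C_i ⊕ C'_i = P_i ⊕ P'_i and thus P'_i = P_i ⊕ C_i ⊕ C'_i.
P'0: 0x39 ⊕ 0xFD ⊕ 0xCD = 0x09.
P'1: 0x14 ⊕ 0xD0 ⊕ 0x3D = 0xF9.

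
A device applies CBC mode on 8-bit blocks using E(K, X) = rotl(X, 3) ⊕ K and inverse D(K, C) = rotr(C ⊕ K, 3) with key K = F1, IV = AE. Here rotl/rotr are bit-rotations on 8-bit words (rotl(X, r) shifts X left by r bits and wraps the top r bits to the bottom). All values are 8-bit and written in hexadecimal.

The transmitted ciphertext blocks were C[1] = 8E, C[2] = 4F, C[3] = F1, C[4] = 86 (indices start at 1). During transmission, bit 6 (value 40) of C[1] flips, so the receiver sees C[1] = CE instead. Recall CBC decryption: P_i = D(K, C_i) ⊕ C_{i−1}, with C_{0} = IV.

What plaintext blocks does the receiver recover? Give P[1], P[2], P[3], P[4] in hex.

Only C[1] changed, to CE. In CBC, a change in C_i garbles P_i and flips the same bit in P_{i+1}. Decrypting the received ciphertext:
P[1]: D(K, CE) = E7; E7 ⊕ AE = 49.
P[2]: D(K, 4F) = D7; D7 ⊕ CE = 19.
P[3]: D(K, F1) = 00; 00 ⊕ 4F = 4F.
P[4]: D(K, 86) = EE; EE ⊕ F1 = 1F.
Blocks that differ from the original plaintext: P[1], P[2].

P[1] = 49, P[2] = 19, P[3] = 4F, P[4] = 1F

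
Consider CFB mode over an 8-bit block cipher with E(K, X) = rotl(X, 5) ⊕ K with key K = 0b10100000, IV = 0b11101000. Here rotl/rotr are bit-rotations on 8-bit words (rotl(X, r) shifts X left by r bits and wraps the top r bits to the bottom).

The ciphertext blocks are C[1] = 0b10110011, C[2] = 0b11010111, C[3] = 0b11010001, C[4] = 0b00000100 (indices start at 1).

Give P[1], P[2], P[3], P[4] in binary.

P[1] = 0b00001110, P[2] = 0b00000001, P[3] = 0b10001011, P[4] = 0b10011110

CFB decryption: P_i = C_i ⊕ E(K, C_{i−1}), with C_{0} = IV.
P[1]: E(K, 0b11101000) = 0b10111101; 0b10110011 ⊕ 0b10111101 = 0b00001110.
P[2]: E(K, 0b10110011) = 0b11010110; 0b11010111 ⊕ 0b11010110 = 0b00000001.
P[3]: E(K, 0b11010111) = 0b01011010; 0b11010001 ⊕ 0b01011010 = 0b10001011.
P[4]: E(K, 0b11010001) = 0b10011010; 0b00000100 ⊕ 0b10011010 = 0b10011110.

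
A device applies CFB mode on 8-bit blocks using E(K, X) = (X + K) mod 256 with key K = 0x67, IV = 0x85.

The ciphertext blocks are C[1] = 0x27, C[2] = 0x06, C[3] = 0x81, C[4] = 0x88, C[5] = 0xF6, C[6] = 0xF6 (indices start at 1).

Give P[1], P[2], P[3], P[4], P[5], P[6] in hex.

CFB decryption: P_i = C_i ⊕ E(K, C_{i−1}), with C_{0} = IV.
P[1]: E(K, 0x85) = 0xEC; 0x27 ⊕ 0xEC = 0xCB.
P[2]: E(K, 0x27) = 0x8E; 0x06 ⊕ 0x8E = 0x88.
P[3]: E(K, 0x06) = 0x6D; 0x81 ⊕ 0x6D = 0xEC.
P[4]: E(K, 0x81) = 0xE8; 0x88 ⊕ 0xE8 = 0x60.
P[5]: E(K, 0x88) = 0xEF; 0xF6 ⊕ 0xEF = 0x19.
P[6]: E(K, 0xF6) = 0x5D; 0xF6 ⊕ 0x5D = 0xAB.

P[1] = 0xCB, P[2] = 0x88, P[3] = 0xEC, P[4] = 0x60, P[5] = 0x19, P[6] = 0xAB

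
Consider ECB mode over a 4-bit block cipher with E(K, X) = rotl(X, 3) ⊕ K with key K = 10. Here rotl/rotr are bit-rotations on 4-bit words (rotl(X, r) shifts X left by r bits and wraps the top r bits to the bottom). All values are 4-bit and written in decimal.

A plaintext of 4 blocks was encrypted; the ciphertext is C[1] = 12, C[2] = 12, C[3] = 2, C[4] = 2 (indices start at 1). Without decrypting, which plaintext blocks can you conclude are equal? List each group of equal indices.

P[1] = P[2]; P[3] = P[4]

ECB encrypts each block independently with the same key, so equal ciphertext blocks imply equal plaintext blocks.
C[1] = C[2] = 12, so P[1] = P[2].
C[3] = C[4] = 2, so P[3] = P[4].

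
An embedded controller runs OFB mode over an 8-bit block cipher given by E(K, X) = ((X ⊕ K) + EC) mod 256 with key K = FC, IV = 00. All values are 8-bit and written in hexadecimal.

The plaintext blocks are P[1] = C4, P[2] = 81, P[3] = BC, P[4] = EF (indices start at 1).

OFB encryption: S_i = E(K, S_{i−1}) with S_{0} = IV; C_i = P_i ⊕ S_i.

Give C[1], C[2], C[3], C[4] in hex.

C[1] = 2C, C[2] = 81, C[3] = 54, C[4] = EF

C[1]: S = E(K, 00) = E8; C4 ⊕ E8 = 2C.
C[2]: S = E(K, E8) = 00; 81 ⊕ 00 = 81.
C[3]: S = E(K, 00) = E8; BC ⊕ E8 = 54.
C[4]: S = E(K, E8) = 00; EF ⊕ 00 = EF.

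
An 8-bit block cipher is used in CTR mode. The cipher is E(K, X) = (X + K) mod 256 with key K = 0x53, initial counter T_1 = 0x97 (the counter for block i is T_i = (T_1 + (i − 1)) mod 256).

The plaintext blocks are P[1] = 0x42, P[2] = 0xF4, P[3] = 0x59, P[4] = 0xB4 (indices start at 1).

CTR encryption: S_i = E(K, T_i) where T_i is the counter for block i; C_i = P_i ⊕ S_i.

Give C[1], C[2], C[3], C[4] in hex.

C[1] = 0xA8, C[2] = 0x1F, C[3] = 0xB5, C[4] = 0x59

C[1]: T = 0x97, S = E(K, T) = 0xEA; 0x42 ⊕ 0xEA = 0xA8.
C[2]: T = 0x98, S = E(K, T) = 0xEB; 0xF4 ⊕ 0xEB = 0x1F.
C[3]: T = 0x99, S = E(K, T) = 0xEC; 0x59 ⊕ 0xEC = 0xB5.
C[4]: T = 0x9A, S = E(K, T) = 0xED; 0xB4 ⊕ 0xED = 0x59.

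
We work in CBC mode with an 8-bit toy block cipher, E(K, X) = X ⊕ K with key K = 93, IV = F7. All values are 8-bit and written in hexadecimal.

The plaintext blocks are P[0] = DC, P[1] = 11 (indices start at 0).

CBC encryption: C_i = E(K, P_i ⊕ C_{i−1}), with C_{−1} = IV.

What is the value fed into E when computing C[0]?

C[0]: P[0] ⊕ F7 = 2B; E(K, 2B) = B8.
So the input to E for block [0] is 2B.

2B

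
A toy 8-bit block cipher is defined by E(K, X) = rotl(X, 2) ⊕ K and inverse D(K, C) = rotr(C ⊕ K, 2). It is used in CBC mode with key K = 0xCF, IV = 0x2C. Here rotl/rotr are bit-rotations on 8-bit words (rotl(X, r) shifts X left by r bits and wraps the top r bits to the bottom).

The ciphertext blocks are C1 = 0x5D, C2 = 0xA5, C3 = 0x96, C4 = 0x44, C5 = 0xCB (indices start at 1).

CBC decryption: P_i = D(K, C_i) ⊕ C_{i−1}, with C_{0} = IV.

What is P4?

P4 = 0x74

P4: D(K, 0x44) = 0xE2; 0xE2 ⊕ 0x96 = 0x74.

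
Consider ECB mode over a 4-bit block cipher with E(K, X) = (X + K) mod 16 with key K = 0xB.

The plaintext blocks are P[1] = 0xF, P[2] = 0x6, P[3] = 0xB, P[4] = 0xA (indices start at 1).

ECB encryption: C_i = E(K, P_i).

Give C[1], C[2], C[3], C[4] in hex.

C[1]: E(K, 0xF) = 0xA.
C[2]: E(K, 0x6) = 0x1.
C[3]: E(K, 0xB) = 0x6.
C[4]: E(K, 0xA) = 0x5.

C[1] = 0xA, C[2] = 0x1, C[3] = 0x6, C[4] = 0x5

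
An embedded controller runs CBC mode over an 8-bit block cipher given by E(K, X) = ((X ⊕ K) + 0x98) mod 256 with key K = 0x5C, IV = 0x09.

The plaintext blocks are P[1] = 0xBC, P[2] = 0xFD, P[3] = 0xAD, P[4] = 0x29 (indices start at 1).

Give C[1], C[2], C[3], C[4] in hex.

CBC encryption: C_i = E(K, P_i ⊕ C_{i−1}), with C_{0} = IV.
C[1]: P[1] ⊕ 0x09 = 0xB5; E(K, 0xB5) = 0x81.
C[2]: P[2] ⊕ 0x81 = 0x7C; E(K, 0x7C) = 0xB8.
C[3]: P[3] ⊕ 0xB8 = 0x15; E(K, 0x15) = 0xE1.
C[4]: P[4] ⊕ 0xE1 = 0xC8; E(K, 0xC8) = 0x2C.

C[1] = 0x81, C[2] = 0xB8, C[3] = 0xE1, C[4] = 0x2C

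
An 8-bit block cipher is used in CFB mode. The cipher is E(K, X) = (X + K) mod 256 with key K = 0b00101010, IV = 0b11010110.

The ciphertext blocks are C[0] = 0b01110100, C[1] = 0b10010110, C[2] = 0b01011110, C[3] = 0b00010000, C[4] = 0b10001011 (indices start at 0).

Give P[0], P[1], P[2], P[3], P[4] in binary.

CFB decryption: P_i = C_i ⊕ E(K, C_{i−1}), with C_{−1} = IV.
P[0]: E(K, 0b11010110) = 0b00000000; 0b01110100 ⊕ 0b00000000 = 0b01110100.
P[1]: E(K, 0b01110100) = 0b10011110; 0b10010110 ⊕ 0b10011110 = 0b00001000.
P[2]: E(K, 0b10010110) = 0b11000000; 0b01011110 ⊕ 0b11000000 = 0b10011110.
P[3]: E(K, 0b01011110) = 0b10001000; 0b00010000 ⊕ 0b10001000 = 0b10011000.
P[4]: E(K, 0b00010000) = 0b00111010; 0b10001011 ⊕ 0b00111010 = 0b10110001.

P[0] = 0b01110100, P[1] = 0b00001000, P[2] = 0b10011110, P[3] = 0b10011000, P[4] = 0b10110001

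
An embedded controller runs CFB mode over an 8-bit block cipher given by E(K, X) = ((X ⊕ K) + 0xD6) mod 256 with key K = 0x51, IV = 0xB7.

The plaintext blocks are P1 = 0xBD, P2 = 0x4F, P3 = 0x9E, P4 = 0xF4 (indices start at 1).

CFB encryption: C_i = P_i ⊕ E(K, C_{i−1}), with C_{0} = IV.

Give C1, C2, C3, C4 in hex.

C1 = 0x01, C2 = 0x69, C3 = 0x90, C4 = 0x63

C1: E(K, 0xB7) = 0xBC; 0xBD ⊕ 0xBC = 0x01.
C2: E(K, 0x01) = 0x26; 0x4F ⊕ 0x26 = 0x69.
C3: E(K, 0x69) = 0x0E; 0x9E ⊕ 0x0E = 0x90.
C4: E(K, 0x90) = 0x97; 0xF4 ⊕ 0x97 = 0x63.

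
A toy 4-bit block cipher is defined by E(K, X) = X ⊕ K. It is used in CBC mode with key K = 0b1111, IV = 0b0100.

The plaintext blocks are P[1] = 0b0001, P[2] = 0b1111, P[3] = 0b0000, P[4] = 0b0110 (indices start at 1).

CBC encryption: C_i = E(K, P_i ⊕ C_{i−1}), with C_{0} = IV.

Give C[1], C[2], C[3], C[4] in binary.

C[1]: P[1] ⊕ 0b0100 = 0b0101; E(K, 0b0101) = 0b1010.
C[2]: P[2] ⊕ 0b1010 = 0b0101; E(K, 0b0101) = 0b1010.
C[3]: P[3] ⊕ 0b1010 = 0b1010; E(K, 0b1010) = 0b0101.
C[4]: P[4] ⊕ 0b0101 = 0b0011; E(K, 0b0011) = 0b1100.

C[1] = 0b1010, C[2] = 0b1010, C[3] = 0b0101, C[4] = 0b1100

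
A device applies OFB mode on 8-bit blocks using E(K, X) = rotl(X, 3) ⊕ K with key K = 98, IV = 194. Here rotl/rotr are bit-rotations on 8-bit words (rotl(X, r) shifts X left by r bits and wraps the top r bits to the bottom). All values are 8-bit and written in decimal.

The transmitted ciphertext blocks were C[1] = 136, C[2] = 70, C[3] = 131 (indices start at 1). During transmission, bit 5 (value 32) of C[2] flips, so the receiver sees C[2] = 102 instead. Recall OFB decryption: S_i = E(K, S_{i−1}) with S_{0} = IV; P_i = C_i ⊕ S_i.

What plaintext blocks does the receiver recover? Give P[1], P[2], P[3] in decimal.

Only C[2] changed, to 102. In OFB, a change in C_i flips the same bit in P_i only; the keystream is unaffected. Decrypting the received ciphertext:
P[1]: S = E(K, 194) = 116; 136 ⊕ 116 = 252.
P[2]: S = E(K, 116) = 193; 102 ⊕ 193 = 167.
P[3]: S = E(K, 193) = 108; 131 ⊕ 108 = 239.
Blocks that differ from the original plaintext: P[2].

P[1] = 252, P[2] = 167, P[3] = 239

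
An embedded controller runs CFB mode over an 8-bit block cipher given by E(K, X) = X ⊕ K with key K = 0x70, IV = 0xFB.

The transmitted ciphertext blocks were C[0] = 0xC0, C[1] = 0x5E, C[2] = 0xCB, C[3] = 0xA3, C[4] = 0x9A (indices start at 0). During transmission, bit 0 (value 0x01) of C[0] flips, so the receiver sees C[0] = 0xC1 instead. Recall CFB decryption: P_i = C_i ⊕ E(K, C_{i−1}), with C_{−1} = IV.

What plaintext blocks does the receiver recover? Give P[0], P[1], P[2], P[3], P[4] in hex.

P[0] = 0x4A, P[1] = 0xEF, P[2] = 0xE5, P[3] = 0x18, P[4] = 0x49

Only C[0] changed, to 0xC1. In CFB, a change in C_i flips the same bit in P_i and garbles P_{i+1}. Decrypting the received ciphertext:
P[0]: E(K, 0xFB) = 0x8B; 0xC1 ⊕ 0x8B = 0x4A.
P[1]: E(K, 0xC1) = 0xB1; 0x5E ⊕ 0xB1 = 0xEF.
P[2]: E(K, 0x5E) = 0x2E; 0xCB ⊕ 0x2E = 0xE5.
P[3]: E(K, 0xCB) = 0xBB; 0xA3 ⊕ 0xBB = 0x18.
P[4]: E(K, 0xA3) = 0xD3; 0x9A ⊕ 0xD3 = 0x49.
Blocks that differ from the original plaintext: P[0], P[1].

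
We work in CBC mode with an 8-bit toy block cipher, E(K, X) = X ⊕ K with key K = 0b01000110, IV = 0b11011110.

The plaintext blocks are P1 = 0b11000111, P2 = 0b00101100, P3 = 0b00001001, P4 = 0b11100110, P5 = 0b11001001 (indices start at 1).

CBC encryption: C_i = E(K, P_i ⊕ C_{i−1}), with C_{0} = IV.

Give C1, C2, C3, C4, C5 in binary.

C1 = 0b01011111, C2 = 0b00110101, C3 = 0b01111010, C4 = 0b11011010, C5 = 0b01010101

C1: P1 ⊕ 0b11011110 = 0b00011001; E(K, 0b00011001) = 0b01011111.
C2: P2 ⊕ 0b01011111 = 0b01110011; E(K, 0b01110011) = 0b00110101.
C3: P3 ⊕ 0b00110101 = 0b00111100; E(K, 0b00111100) = 0b01111010.
C4: P4 ⊕ 0b01111010 = 0b10011100; E(K, 0b10011100) = 0b11011010.
C5: P5 ⊕ 0b11011010 = 0b00010011; E(K, 0b00010011) = 0b01010101.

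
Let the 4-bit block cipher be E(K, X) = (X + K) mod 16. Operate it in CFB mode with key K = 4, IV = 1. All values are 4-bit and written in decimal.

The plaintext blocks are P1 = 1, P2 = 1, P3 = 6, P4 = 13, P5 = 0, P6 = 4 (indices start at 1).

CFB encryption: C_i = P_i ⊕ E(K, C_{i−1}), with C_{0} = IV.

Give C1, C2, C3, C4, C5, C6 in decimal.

C1: E(K, 1) = 5; 1 ⊕ 5 = 4.
C2: E(K, 4) = 8; 1 ⊕ 8 = 9.
C3: E(K, 9) = 13; 6 ⊕ 13 = 11.
C4: E(K, 11) = 15; 13 ⊕ 15 = 2.
C5: E(K, 2) = 6; 0 ⊕ 6 = 6.
C6: E(K, 6) = 10; 4 ⊕ 10 = 14.

C1 = 4, C2 = 9, C3 = 11, C4 = 2, C5 = 6, C6 = 14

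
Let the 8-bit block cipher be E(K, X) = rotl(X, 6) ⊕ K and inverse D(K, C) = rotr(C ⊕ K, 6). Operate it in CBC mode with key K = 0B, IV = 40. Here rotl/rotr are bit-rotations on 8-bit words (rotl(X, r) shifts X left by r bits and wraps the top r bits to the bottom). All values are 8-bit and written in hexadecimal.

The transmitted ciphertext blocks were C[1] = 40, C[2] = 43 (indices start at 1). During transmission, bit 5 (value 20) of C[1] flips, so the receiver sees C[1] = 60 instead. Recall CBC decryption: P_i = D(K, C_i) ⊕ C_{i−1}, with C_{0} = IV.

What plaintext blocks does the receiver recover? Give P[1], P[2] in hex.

P[1] = ED, P[2] = 41

Only C[1] changed, to 60. In CBC, a change in C_i garbles P_i and flips the same bit in P_{i+1}. Decrypting the received ciphertext:
P[1]: D(K, 60) = AD; AD ⊕ 40 = ED.
P[2]: D(K, 43) = 21; 21 ⊕ 60 = 41.
Blocks that differ from the original plaintext: P[1], P[2].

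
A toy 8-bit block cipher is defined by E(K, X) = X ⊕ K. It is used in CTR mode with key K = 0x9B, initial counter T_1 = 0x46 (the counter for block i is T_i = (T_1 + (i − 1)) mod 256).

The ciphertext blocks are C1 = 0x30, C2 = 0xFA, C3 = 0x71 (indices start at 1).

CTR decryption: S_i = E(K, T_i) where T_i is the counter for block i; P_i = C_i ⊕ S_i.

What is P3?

P3: T = 0x48, S = E(K, T) = 0xD3; 0x71 ⊕ 0xD3 = 0xA2.

P3 = 0xA2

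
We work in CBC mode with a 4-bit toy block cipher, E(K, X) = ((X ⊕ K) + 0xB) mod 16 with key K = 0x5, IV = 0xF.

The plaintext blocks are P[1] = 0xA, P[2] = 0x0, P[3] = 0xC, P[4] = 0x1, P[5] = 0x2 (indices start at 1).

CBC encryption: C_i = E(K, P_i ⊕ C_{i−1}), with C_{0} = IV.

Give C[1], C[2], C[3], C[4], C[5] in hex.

C[1] = 0xB, C[2] = 0x9, C[3] = 0xB, C[4] = 0xA, C[5] = 0x8

C[1]: P[1] ⊕ 0xF = 0x5; E(K, 0x5) = 0xB.
C[2]: P[2] ⊕ 0xB = 0xB; E(K, 0xB) = 0x9.
C[3]: P[3] ⊕ 0x9 = 0x5; E(K, 0x5) = 0xB.
C[4]: P[4] ⊕ 0xB = 0xA; E(K, 0xA) = 0xA.
C[5]: P[5] ⊕ 0xA = 0x8; E(K, 0x8) = 0x8.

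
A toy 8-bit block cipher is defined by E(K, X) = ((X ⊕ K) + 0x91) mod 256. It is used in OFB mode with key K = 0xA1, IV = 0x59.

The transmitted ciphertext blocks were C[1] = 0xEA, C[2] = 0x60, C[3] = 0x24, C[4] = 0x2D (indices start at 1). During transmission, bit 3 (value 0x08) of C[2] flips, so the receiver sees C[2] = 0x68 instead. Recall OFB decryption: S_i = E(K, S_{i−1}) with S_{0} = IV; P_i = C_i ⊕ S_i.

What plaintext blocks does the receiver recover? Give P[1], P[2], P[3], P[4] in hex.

Only C[2] changed, to 0x68. In OFB, a change in C_i flips the same bit in P_i only; the keystream is unaffected. Decrypting the received ciphertext:
P[1]: S = E(K, 0x59) = 0x89; 0xEA ⊕ 0x89 = 0x63.
P[2]: S = E(K, 0x89) = 0xB9; 0x68 ⊕ 0xB9 = 0xD1.
P[3]: S = E(K, 0xB9) = 0xA9; 0x24 ⊕ 0xA9 = 0x8D.
P[4]: S = E(K, 0xA9) = 0x99; 0x2D ⊕ 0x99 = 0xB4.
Blocks that differ from the original plaintext: P[2].

P[1] = 0x63, P[2] = 0xD1, P[3] = 0x8D, P[4] = 0xB4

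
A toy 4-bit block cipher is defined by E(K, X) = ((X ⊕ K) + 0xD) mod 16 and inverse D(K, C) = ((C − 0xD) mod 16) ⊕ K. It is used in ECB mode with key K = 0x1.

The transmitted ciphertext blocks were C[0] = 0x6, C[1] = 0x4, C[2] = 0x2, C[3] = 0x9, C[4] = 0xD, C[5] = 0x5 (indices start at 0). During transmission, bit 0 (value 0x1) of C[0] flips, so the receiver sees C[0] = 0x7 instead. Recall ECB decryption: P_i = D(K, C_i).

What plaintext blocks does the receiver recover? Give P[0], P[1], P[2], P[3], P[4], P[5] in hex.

Only C[0] changed, to 0x7. In ECB, a change in C_i affects only P_i. Decrypting the received ciphertext:
P[0]: D(K, 0x7) = 0xB.
P[1]: D(K, 0x4) = 0x6.
P[2]: D(K, 0x2) = 0x4.
P[3]: D(K, 0x9) = 0xD.
P[4]: D(K, 0xD) = 0x1.
P[5]: D(K, 0x5) = 0x9.
Blocks that differ from the original plaintext: P[0].

P[0] = 0xB, P[1] = 0x6, P[2] = 0x4, P[3] = 0xD, P[4] = 0x1, P[5] = 0x9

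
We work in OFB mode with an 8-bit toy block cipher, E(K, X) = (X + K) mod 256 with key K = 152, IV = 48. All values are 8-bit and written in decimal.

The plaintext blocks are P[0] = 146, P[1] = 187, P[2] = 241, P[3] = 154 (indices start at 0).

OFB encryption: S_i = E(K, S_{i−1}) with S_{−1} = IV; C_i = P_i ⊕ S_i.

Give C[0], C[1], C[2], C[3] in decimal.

C[0]: S = E(K, 48) = 200; 146 ⊕ 200 = 90.
C[1]: S = E(K, 200) = 96; 187 ⊕ 96 = 219.
C[2]: S = E(K, 96) = 248; 241 ⊕ 248 = 9.
C[3]: S = E(K, 248) = 144; 154 ⊕ 144 = 10.

C[0] = 90, C[1] = 219, C[2] = 9, C[3] = 10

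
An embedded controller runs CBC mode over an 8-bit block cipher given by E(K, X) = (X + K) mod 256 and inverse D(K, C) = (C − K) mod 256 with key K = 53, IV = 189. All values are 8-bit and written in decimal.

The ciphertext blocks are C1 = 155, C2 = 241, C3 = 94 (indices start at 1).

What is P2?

CBC decryption: P_i = D(K, C_i) ⊕ C_{i−1}, with C_{0} = IV.
P2: D(K, 241) = 188; 188 ⊕ 155 = 39.

P2 = 39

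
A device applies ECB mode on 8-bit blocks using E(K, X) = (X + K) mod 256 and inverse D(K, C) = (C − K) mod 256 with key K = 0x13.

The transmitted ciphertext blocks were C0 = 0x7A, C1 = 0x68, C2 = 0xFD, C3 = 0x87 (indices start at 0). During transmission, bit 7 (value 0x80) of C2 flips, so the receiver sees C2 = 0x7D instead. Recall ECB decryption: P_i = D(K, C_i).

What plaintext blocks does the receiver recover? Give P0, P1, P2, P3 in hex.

Only C2 changed, to 0x7D. In ECB, a change in C_i affects only P_i. Decrypting the received ciphertext:
P0: D(K, 0x7A) = 0x67.
P1: D(K, 0x68) = 0x55.
P2: D(K, 0x7D) = 0x6A.
P3: D(K, 0x87) = 0x74.
Blocks that differ from the original plaintext: P2.

P0 = 0x67, P1 = 0x55, P2 = 0x6A, P3 = 0x74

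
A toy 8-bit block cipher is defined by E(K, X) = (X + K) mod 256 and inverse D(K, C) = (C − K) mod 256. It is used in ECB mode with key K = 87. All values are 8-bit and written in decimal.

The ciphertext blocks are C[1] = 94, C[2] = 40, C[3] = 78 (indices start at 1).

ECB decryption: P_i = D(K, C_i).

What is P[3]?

P[3]: D(K, 78) = 247.

P[3] = 247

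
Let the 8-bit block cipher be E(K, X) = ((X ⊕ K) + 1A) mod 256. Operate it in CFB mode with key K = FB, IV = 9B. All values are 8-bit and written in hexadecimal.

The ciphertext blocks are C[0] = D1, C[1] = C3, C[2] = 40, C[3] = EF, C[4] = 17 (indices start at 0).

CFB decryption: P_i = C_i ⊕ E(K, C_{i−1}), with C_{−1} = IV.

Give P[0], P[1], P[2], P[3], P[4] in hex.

P[0] = AB, P[1] = 87, P[2] = 12, P[3] = 3A, P[4] = 39

P[0]: E(K, 9B) = 7A; D1 ⊕ 7A = AB.
P[1]: E(K, D1) = 44; C3 ⊕ 44 = 87.
P[2]: E(K, C3) = 52; 40 ⊕ 52 = 12.
P[3]: E(K, 40) = D5; EF ⊕ D5 = 3A.
P[4]: E(K, EF) = 2E; 17 ⊕ 2E = 39.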